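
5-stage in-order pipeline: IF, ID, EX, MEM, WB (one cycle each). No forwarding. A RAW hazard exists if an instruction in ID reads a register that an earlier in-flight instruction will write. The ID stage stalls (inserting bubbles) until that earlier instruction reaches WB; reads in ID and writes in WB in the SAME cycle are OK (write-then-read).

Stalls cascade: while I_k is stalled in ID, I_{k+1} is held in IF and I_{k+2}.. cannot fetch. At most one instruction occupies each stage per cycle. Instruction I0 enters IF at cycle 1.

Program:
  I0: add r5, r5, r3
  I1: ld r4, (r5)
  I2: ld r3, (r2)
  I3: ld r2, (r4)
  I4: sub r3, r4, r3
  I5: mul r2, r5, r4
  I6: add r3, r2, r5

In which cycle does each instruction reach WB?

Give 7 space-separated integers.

Answer: 5 8 9 11 12 13 16

Derivation:
I0 add r5 <- r5,r3: IF@1 ID@2 stall=0 (-) EX@3 MEM@4 WB@5
I1 ld r4 <- r5: IF@2 ID@3 stall=2 (RAW on I0.r5 (WB@5)) EX@6 MEM@7 WB@8
I2 ld r3 <- r2: IF@3 ID@6 stall=0 (-) EX@7 MEM@8 WB@9
I3 ld r2 <- r4: IF@6 ID@7 stall=1 (RAW on I1.r4 (WB@8)) EX@9 MEM@10 WB@11
I4 sub r3 <- r4,r3: IF@7 ID@9 stall=0 (-) EX@10 MEM@11 WB@12
I5 mul r2 <- r5,r4: IF@9 ID@10 stall=0 (-) EX@11 MEM@12 WB@13
I6 add r3 <- r2,r5: IF@10 ID@11 stall=2 (RAW on I5.r2 (WB@13)) EX@14 MEM@15 WB@16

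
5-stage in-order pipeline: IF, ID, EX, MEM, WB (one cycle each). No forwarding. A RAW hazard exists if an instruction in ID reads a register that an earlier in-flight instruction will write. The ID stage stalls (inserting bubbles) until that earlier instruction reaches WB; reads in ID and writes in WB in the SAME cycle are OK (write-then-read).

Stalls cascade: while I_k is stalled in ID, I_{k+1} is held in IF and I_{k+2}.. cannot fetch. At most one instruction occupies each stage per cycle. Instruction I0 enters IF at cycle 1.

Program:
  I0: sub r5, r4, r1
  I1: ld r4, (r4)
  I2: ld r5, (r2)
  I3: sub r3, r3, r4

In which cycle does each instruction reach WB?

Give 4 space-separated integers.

I0 sub r5 <- r4,r1: IF@1 ID@2 stall=0 (-) EX@3 MEM@4 WB@5
I1 ld r4 <- r4: IF@2 ID@3 stall=0 (-) EX@4 MEM@5 WB@6
I2 ld r5 <- r2: IF@3 ID@4 stall=0 (-) EX@5 MEM@6 WB@7
I3 sub r3 <- r3,r4: IF@4 ID@5 stall=1 (RAW on I1.r4 (WB@6)) EX@7 MEM@8 WB@9

Answer: 5 6 7 9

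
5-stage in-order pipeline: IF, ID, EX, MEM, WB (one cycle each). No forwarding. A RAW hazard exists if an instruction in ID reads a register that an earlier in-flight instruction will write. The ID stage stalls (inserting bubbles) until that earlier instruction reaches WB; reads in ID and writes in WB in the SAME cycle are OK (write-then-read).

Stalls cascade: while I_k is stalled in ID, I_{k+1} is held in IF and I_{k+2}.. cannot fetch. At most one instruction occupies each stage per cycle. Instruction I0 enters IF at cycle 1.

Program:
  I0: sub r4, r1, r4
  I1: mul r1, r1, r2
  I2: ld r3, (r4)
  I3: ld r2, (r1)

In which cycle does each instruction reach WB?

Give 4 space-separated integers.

I0 sub r4 <- r1,r4: IF@1 ID@2 stall=0 (-) EX@3 MEM@4 WB@5
I1 mul r1 <- r1,r2: IF@2 ID@3 stall=0 (-) EX@4 MEM@5 WB@6
I2 ld r3 <- r4: IF@3 ID@4 stall=1 (RAW on I0.r4 (WB@5)) EX@6 MEM@7 WB@8
I3 ld r2 <- r1: IF@4 ID@6 stall=0 (-) EX@7 MEM@8 WB@9

Answer: 5 6 8 9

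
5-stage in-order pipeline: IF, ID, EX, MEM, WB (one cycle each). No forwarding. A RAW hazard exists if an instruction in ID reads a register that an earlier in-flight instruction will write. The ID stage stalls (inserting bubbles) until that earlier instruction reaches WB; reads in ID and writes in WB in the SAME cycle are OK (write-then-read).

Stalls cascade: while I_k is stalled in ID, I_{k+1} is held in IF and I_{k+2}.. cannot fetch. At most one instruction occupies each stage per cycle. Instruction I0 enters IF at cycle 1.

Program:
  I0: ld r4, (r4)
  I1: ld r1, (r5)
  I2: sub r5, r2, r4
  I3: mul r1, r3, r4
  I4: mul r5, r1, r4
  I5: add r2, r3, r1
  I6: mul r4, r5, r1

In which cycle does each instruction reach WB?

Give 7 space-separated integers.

Answer: 5 6 8 9 12 13 15

Derivation:
I0 ld r4 <- r4: IF@1 ID@2 stall=0 (-) EX@3 MEM@4 WB@5
I1 ld r1 <- r5: IF@2 ID@3 stall=0 (-) EX@4 MEM@5 WB@6
I2 sub r5 <- r2,r4: IF@3 ID@4 stall=1 (RAW on I0.r4 (WB@5)) EX@6 MEM@7 WB@8
I3 mul r1 <- r3,r4: IF@4 ID@6 stall=0 (-) EX@7 MEM@8 WB@9
I4 mul r5 <- r1,r4: IF@6 ID@7 stall=2 (RAW on I3.r1 (WB@9)) EX@10 MEM@11 WB@12
I5 add r2 <- r3,r1: IF@7 ID@10 stall=0 (-) EX@11 MEM@12 WB@13
I6 mul r4 <- r5,r1: IF@10 ID@11 stall=1 (RAW on I4.r5 (WB@12)) EX@13 MEM@14 WB@15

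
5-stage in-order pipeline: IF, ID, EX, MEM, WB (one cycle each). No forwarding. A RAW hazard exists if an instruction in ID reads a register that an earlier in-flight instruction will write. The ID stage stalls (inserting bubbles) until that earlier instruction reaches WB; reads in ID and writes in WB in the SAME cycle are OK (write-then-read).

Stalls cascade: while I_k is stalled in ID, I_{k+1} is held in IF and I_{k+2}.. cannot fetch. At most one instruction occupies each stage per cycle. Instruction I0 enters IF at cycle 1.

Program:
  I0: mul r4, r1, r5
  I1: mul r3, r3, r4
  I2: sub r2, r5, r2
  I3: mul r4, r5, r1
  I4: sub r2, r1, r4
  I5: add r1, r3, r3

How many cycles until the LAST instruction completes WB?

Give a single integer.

Answer: 14

Derivation:
I0 mul r4 <- r1,r5: IF@1 ID@2 stall=0 (-) EX@3 MEM@4 WB@5
I1 mul r3 <- r3,r4: IF@2 ID@3 stall=2 (RAW on I0.r4 (WB@5)) EX@6 MEM@7 WB@8
I2 sub r2 <- r5,r2: IF@3 ID@6 stall=0 (-) EX@7 MEM@8 WB@9
I3 mul r4 <- r5,r1: IF@6 ID@7 stall=0 (-) EX@8 MEM@9 WB@10
I4 sub r2 <- r1,r4: IF@7 ID@8 stall=2 (RAW on I3.r4 (WB@10)) EX@11 MEM@12 WB@13
I5 add r1 <- r3,r3: IF@8 ID@11 stall=0 (-) EX@12 MEM@13 WB@14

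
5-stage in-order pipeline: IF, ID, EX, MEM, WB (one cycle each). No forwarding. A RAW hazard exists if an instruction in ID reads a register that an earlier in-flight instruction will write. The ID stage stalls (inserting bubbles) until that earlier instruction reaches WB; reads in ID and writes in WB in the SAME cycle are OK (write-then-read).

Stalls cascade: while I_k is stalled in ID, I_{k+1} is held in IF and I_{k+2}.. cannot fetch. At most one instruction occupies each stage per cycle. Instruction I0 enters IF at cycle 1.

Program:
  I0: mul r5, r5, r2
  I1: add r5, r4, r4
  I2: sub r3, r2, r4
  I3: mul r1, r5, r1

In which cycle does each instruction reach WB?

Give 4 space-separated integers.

Answer: 5 6 7 9

Derivation:
I0 mul r5 <- r5,r2: IF@1 ID@2 stall=0 (-) EX@3 MEM@4 WB@5
I1 add r5 <- r4,r4: IF@2 ID@3 stall=0 (-) EX@4 MEM@5 WB@6
I2 sub r3 <- r2,r4: IF@3 ID@4 stall=0 (-) EX@5 MEM@6 WB@7
I3 mul r1 <- r5,r1: IF@4 ID@5 stall=1 (RAW on I1.r5 (WB@6)) EX@7 MEM@8 WB@9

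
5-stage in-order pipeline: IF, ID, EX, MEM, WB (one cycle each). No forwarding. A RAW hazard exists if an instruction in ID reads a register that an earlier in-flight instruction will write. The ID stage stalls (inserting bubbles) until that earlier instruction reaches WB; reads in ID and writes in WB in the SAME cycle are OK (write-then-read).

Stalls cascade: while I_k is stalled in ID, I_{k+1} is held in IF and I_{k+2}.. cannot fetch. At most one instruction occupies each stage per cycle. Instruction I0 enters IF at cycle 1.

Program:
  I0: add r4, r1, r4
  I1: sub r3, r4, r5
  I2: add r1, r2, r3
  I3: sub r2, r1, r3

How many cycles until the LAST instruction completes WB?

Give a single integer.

Answer: 14

Derivation:
I0 add r4 <- r1,r4: IF@1 ID@2 stall=0 (-) EX@3 MEM@4 WB@5
I1 sub r3 <- r4,r5: IF@2 ID@3 stall=2 (RAW on I0.r4 (WB@5)) EX@6 MEM@7 WB@8
I2 add r1 <- r2,r3: IF@3 ID@6 stall=2 (RAW on I1.r3 (WB@8)) EX@9 MEM@10 WB@11
I3 sub r2 <- r1,r3: IF@6 ID@9 stall=2 (RAW on I2.r1 (WB@11)) EX@12 MEM@13 WB@14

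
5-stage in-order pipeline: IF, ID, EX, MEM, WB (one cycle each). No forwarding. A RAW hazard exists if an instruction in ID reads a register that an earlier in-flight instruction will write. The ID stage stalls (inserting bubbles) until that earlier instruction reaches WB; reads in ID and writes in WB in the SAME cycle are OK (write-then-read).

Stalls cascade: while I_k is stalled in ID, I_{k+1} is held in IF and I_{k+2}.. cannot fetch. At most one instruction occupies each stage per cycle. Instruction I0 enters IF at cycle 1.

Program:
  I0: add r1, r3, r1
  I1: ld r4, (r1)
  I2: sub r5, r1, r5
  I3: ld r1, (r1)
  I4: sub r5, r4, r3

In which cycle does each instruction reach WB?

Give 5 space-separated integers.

I0 add r1 <- r3,r1: IF@1 ID@2 stall=0 (-) EX@3 MEM@4 WB@5
I1 ld r4 <- r1: IF@2 ID@3 stall=2 (RAW on I0.r1 (WB@5)) EX@6 MEM@7 WB@8
I2 sub r5 <- r1,r5: IF@3 ID@6 stall=0 (-) EX@7 MEM@8 WB@9
I3 ld r1 <- r1: IF@6 ID@7 stall=0 (-) EX@8 MEM@9 WB@10
I4 sub r5 <- r4,r3: IF@7 ID@8 stall=0 (-) EX@9 MEM@10 WB@11

Answer: 5 8 9 10 11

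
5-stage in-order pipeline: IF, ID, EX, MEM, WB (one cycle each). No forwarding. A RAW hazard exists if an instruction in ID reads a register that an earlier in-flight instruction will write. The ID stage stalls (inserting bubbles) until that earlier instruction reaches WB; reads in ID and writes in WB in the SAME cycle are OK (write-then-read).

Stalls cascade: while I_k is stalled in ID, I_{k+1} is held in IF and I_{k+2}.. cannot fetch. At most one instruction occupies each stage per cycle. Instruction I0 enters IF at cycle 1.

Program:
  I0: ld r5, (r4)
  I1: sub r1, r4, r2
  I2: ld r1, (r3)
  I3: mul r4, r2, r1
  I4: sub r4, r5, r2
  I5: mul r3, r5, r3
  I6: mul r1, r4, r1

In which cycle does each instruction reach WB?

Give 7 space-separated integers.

Answer: 5 6 7 10 11 12 14

Derivation:
I0 ld r5 <- r4: IF@1 ID@2 stall=0 (-) EX@3 MEM@4 WB@5
I1 sub r1 <- r4,r2: IF@2 ID@3 stall=0 (-) EX@4 MEM@5 WB@6
I2 ld r1 <- r3: IF@3 ID@4 stall=0 (-) EX@5 MEM@6 WB@7
I3 mul r4 <- r2,r1: IF@4 ID@5 stall=2 (RAW on I2.r1 (WB@7)) EX@8 MEM@9 WB@10
I4 sub r4 <- r5,r2: IF@5 ID@8 stall=0 (-) EX@9 MEM@10 WB@11
I5 mul r3 <- r5,r3: IF@8 ID@9 stall=0 (-) EX@10 MEM@11 WB@12
I6 mul r1 <- r4,r1: IF@9 ID@10 stall=1 (RAW on I4.r4 (WB@11)) EX@12 MEM@13 WB@14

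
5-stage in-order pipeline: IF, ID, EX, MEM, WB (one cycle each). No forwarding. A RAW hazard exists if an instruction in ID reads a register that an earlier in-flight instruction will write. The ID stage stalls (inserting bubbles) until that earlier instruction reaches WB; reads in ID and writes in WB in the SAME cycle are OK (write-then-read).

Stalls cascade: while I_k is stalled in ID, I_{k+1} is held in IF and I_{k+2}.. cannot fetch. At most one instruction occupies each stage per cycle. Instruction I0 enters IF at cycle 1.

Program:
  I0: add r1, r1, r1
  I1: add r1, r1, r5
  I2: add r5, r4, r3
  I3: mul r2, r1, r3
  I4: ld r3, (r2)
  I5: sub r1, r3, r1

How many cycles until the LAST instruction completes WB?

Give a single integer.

Answer: 17

Derivation:
I0 add r1 <- r1,r1: IF@1 ID@2 stall=0 (-) EX@3 MEM@4 WB@5
I1 add r1 <- r1,r5: IF@2 ID@3 stall=2 (RAW on I0.r1 (WB@5)) EX@6 MEM@7 WB@8
I2 add r5 <- r4,r3: IF@3 ID@6 stall=0 (-) EX@7 MEM@8 WB@9
I3 mul r2 <- r1,r3: IF@6 ID@7 stall=1 (RAW on I1.r1 (WB@8)) EX@9 MEM@10 WB@11
I4 ld r3 <- r2: IF@7 ID@9 stall=2 (RAW on I3.r2 (WB@11)) EX@12 MEM@13 WB@14
I5 sub r1 <- r3,r1: IF@9 ID@12 stall=2 (RAW on I4.r3 (WB@14)) EX@15 MEM@16 WB@17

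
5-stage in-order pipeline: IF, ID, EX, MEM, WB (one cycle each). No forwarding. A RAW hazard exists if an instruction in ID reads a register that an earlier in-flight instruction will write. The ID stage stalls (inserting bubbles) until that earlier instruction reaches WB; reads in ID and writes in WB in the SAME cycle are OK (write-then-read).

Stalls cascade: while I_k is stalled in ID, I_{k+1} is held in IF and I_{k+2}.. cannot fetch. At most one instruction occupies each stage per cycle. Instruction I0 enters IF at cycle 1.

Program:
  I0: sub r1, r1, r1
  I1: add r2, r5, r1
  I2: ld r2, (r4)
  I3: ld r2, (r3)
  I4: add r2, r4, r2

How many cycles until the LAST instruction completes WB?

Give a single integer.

I0 sub r1 <- r1,r1: IF@1 ID@2 stall=0 (-) EX@3 MEM@4 WB@5
I1 add r2 <- r5,r1: IF@2 ID@3 stall=2 (RAW on I0.r1 (WB@5)) EX@6 MEM@7 WB@8
I2 ld r2 <- r4: IF@3 ID@6 stall=0 (-) EX@7 MEM@8 WB@9
I3 ld r2 <- r3: IF@6 ID@7 stall=0 (-) EX@8 MEM@9 WB@10
I4 add r2 <- r4,r2: IF@7 ID@8 stall=2 (RAW on I3.r2 (WB@10)) EX@11 MEM@12 WB@13

Answer: 13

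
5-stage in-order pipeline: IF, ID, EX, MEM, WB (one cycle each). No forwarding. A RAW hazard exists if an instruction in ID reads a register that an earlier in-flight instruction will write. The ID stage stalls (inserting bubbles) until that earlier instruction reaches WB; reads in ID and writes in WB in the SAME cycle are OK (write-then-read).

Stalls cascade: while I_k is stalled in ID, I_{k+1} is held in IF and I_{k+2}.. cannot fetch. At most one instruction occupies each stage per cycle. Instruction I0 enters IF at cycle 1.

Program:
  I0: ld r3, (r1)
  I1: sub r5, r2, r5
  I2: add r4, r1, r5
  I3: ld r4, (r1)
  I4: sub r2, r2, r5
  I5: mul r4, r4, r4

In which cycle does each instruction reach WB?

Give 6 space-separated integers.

Answer: 5 6 9 10 11 13

Derivation:
I0 ld r3 <- r1: IF@1 ID@2 stall=0 (-) EX@3 MEM@4 WB@5
I1 sub r5 <- r2,r5: IF@2 ID@3 stall=0 (-) EX@4 MEM@5 WB@6
I2 add r4 <- r1,r5: IF@3 ID@4 stall=2 (RAW on I1.r5 (WB@6)) EX@7 MEM@8 WB@9
I3 ld r4 <- r1: IF@4 ID@7 stall=0 (-) EX@8 MEM@9 WB@10
I4 sub r2 <- r2,r5: IF@7 ID@8 stall=0 (-) EX@9 MEM@10 WB@11
I5 mul r4 <- r4,r4: IF@8 ID@9 stall=1 (RAW on I3.r4 (WB@10)) EX@11 MEM@12 WB@13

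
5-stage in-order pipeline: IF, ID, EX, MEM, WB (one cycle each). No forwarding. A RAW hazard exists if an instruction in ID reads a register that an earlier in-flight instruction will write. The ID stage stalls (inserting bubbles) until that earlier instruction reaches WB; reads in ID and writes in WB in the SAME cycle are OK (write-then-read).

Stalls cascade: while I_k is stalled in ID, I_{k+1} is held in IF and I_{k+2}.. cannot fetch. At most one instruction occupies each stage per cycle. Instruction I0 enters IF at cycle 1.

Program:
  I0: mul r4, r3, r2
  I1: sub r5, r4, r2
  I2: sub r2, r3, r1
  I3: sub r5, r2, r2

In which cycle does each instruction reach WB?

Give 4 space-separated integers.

Answer: 5 8 9 12

Derivation:
I0 mul r4 <- r3,r2: IF@1 ID@2 stall=0 (-) EX@3 MEM@4 WB@5
I1 sub r5 <- r4,r2: IF@2 ID@3 stall=2 (RAW on I0.r4 (WB@5)) EX@6 MEM@7 WB@8
I2 sub r2 <- r3,r1: IF@3 ID@6 stall=0 (-) EX@7 MEM@8 WB@9
I3 sub r5 <- r2,r2: IF@6 ID@7 stall=2 (RAW on I2.r2 (WB@9)) EX@10 MEM@11 WB@12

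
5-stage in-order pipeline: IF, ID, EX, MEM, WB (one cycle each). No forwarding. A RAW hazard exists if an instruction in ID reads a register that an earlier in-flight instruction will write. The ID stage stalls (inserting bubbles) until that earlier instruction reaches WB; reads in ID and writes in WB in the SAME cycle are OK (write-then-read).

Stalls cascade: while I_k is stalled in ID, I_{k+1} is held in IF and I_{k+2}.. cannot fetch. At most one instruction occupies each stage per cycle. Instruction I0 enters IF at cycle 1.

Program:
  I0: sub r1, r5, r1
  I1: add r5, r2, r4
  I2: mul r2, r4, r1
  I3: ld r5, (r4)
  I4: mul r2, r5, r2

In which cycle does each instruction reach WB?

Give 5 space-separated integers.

I0 sub r1 <- r5,r1: IF@1 ID@2 stall=0 (-) EX@3 MEM@4 WB@5
I1 add r5 <- r2,r4: IF@2 ID@3 stall=0 (-) EX@4 MEM@5 WB@6
I2 mul r2 <- r4,r1: IF@3 ID@4 stall=1 (RAW on I0.r1 (WB@5)) EX@6 MEM@7 WB@8
I3 ld r5 <- r4: IF@4 ID@6 stall=0 (-) EX@7 MEM@8 WB@9
I4 mul r2 <- r5,r2: IF@6 ID@7 stall=2 (RAW on I3.r5 (WB@9)) EX@10 MEM@11 WB@12

Answer: 5 6 8 9 12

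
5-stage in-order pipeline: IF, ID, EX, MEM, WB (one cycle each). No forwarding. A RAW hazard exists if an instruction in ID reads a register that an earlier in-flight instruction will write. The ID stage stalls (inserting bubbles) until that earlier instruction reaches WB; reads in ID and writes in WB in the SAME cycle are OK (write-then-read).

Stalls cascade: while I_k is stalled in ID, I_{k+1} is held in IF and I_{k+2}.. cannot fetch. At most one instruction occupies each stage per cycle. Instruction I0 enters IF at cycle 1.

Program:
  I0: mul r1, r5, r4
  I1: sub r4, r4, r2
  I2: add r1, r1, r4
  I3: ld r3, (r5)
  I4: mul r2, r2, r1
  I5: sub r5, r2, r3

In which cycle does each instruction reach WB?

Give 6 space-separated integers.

I0 mul r1 <- r5,r4: IF@1 ID@2 stall=0 (-) EX@3 MEM@4 WB@5
I1 sub r4 <- r4,r2: IF@2 ID@3 stall=0 (-) EX@4 MEM@5 WB@6
I2 add r1 <- r1,r4: IF@3 ID@4 stall=2 (RAW on I1.r4 (WB@6)) EX@7 MEM@8 WB@9
I3 ld r3 <- r5: IF@4 ID@7 stall=0 (-) EX@8 MEM@9 WB@10
I4 mul r2 <- r2,r1: IF@7 ID@8 stall=1 (RAW on I2.r1 (WB@9)) EX@10 MEM@11 WB@12
I5 sub r5 <- r2,r3: IF@8 ID@10 stall=2 (RAW on I4.r2 (WB@12)) EX@13 MEM@14 WB@15

Answer: 5 6 9 10 12 15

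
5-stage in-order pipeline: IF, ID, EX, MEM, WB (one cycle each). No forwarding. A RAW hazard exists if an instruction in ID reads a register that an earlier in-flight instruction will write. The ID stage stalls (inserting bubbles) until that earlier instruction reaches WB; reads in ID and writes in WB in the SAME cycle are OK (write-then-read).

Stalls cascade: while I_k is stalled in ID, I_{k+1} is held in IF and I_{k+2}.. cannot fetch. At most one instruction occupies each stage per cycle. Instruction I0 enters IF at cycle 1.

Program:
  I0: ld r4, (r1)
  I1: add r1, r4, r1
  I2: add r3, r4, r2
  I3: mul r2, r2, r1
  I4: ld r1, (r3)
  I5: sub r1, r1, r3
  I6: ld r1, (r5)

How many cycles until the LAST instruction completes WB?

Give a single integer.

I0 ld r4 <- r1: IF@1 ID@2 stall=0 (-) EX@3 MEM@4 WB@5
I1 add r1 <- r4,r1: IF@2 ID@3 stall=2 (RAW on I0.r4 (WB@5)) EX@6 MEM@7 WB@8
I2 add r3 <- r4,r2: IF@3 ID@6 stall=0 (-) EX@7 MEM@8 WB@9
I3 mul r2 <- r2,r1: IF@6 ID@7 stall=1 (RAW on I1.r1 (WB@8)) EX@9 MEM@10 WB@11
I4 ld r1 <- r3: IF@7 ID@9 stall=0 (-) EX@10 MEM@11 WB@12
I5 sub r1 <- r1,r3: IF@9 ID@10 stall=2 (RAW on I4.r1 (WB@12)) EX@13 MEM@14 WB@15
I6 ld r1 <- r5: IF@10 ID@13 stall=0 (-) EX@14 MEM@15 WB@16

Answer: 16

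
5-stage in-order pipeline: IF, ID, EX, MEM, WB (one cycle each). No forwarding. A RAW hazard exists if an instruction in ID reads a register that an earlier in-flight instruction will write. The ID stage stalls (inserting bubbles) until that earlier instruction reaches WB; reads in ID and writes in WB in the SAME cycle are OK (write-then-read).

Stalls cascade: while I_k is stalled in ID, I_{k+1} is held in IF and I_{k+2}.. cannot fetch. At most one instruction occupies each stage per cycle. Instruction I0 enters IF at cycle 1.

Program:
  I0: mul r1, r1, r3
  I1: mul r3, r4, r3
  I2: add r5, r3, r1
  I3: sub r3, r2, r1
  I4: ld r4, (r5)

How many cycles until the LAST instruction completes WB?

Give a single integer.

I0 mul r1 <- r1,r3: IF@1 ID@2 stall=0 (-) EX@3 MEM@4 WB@5
I1 mul r3 <- r4,r3: IF@2 ID@3 stall=0 (-) EX@4 MEM@5 WB@6
I2 add r5 <- r3,r1: IF@3 ID@4 stall=2 (RAW on I1.r3 (WB@6)) EX@7 MEM@8 WB@9
I3 sub r3 <- r2,r1: IF@4 ID@7 stall=0 (-) EX@8 MEM@9 WB@10
I4 ld r4 <- r5: IF@7 ID@8 stall=1 (RAW on I2.r5 (WB@9)) EX@10 MEM@11 WB@12

Answer: 12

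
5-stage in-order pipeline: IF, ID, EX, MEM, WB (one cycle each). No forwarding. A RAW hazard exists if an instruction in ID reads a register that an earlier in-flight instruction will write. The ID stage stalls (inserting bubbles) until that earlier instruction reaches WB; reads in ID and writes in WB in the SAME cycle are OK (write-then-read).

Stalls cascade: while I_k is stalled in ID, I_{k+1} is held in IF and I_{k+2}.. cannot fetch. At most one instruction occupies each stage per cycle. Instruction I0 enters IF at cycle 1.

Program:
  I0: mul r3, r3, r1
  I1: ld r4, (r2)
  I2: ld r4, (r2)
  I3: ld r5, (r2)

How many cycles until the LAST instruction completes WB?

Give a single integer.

Answer: 8

Derivation:
I0 mul r3 <- r3,r1: IF@1 ID@2 stall=0 (-) EX@3 MEM@4 WB@5
I1 ld r4 <- r2: IF@2 ID@3 stall=0 (-) EX@4 MEM@5 WB@6
I2 ld r4 <- r2: IF@3 ID@4 stall=0 (-) EX@5 MEM@6 WB@7
I3 ld r5 <- r2: IF@4 ID@5 stall=0 (-) EX@6 MEM@7 WB@8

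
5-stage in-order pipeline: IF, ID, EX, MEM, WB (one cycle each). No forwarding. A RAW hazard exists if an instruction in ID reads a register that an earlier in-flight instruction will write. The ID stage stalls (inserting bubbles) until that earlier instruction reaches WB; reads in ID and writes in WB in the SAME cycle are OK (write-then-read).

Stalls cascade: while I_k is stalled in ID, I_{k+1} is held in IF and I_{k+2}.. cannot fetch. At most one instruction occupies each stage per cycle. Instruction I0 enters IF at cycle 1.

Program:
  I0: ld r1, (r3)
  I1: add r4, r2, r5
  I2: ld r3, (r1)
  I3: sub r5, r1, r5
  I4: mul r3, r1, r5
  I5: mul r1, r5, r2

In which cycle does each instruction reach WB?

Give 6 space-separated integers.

I0 ld r1 <- r3: IF@1 ID@2 stall=0 (-) EX@3 MEM@4 WB@5
I1 add r4 <- r2,r5: IF@2 ID@3 stall=0 (-) EX@4 MEM@5 WB@6
I2 ld r3 <- r1: IF@3 ID@4 stall=1 (RAW on I0.r1 (WB@5)) EX@6 MEM@7 WB@8
I3 sub r5 <- r1,r5: IF@4 ID@6 stall=0 (-) EX@7 MEM@8 WB@9
I4 mul r3 <- r1,r5: IF@6 ID@7 stall=2 (RAW on I3.r5 (WB@9)) EX@10 MEM@11 WB@12
I5 mul r1 <- r5,r2: IF@7 ID@10 stall=0 (-) EX@11 MEM@12 WB@13

Answer: 5 6 8 9 12 13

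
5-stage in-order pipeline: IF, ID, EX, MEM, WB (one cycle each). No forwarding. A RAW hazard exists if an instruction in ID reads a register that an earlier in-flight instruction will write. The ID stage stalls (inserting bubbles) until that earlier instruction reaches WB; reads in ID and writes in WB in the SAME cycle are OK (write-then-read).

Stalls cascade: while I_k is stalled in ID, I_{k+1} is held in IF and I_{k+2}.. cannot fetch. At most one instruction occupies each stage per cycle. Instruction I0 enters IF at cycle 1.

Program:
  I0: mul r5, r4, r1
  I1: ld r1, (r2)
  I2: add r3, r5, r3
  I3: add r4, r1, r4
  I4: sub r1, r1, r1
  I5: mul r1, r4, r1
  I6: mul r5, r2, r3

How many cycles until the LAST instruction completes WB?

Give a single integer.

I0 mul r5 <- r4,r1: IF@1 ID@2 stall=0 (-) EX@3 MEM@4 WB@5
I1 ld r1 <- r2: IF@2 ID@3 stall=0 (-) EX@4 MEM@5 WB@6
I2 add r3 <- r5,r3: IF@3 ID@4 stall=1 (RAW on I0.r5 (WB@5)) EX@6 MEM@7 WB@8
I3 add r4 <- r1,r4: IF@4 ID@6 stall=0 (-) EX@7 MEM@8 WB@9
I4 sub r1 <- r1,r1: IF@6 ID@7 stall=0 (-) EX@8 MEM@9 WB@10
I5 mul r1 <- r4,r1: IF@7 ID@8 stall=2 (RAW on I4.r1 (WB@10)) EX@11 MEM@12 WB@13
I6 mul r5 <- r2,r3: IF@8 ID@11 stall=0 (-) EX@12 MEM@13 WB@14

Answer: 14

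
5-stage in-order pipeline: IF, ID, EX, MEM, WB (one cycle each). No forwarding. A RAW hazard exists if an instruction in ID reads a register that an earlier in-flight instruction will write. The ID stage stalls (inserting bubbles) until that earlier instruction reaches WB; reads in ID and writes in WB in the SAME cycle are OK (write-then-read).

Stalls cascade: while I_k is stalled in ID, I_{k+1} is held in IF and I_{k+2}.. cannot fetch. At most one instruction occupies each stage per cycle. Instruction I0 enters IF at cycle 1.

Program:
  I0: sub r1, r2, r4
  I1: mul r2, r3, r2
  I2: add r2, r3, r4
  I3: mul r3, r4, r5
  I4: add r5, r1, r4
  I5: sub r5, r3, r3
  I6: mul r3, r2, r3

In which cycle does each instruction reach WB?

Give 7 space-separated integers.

I0 sub r1 <- r2,r4: IF@1 ID@2 stall=0 (-) EX@3 MEM@4 WB@5
I1 mul r2 <- r3,r2: IF@2 ID@3 stall=0 (-) EX@4 MEM@5 WB@6
I2 add r2 <- r3,r4: IF@3 ID@4 stall=0 (-) EX@5 MEM@6 WB@7
I3 mul r3 <- r4,r5: IF@4 ID@5 stall=0 (-) EX@6 MEM@7 WB@8
I4 add r5 <- r1,r4: IF@5 ID@6 stall=0 (-) EX@7 MEM@8 WB@9
I5 sub r5 <- r3,r3: IF@6 ID@7 stall=1 (RAW on I3.r3 (WB@8)) EX@9 MEM@10 WB@11
I6 mul r3 <- r2,r3: IF@7 ID@9 stall=0 (-) EX@10 MEM@11 WB@12

Answer: 5 6 7 8 9 11 12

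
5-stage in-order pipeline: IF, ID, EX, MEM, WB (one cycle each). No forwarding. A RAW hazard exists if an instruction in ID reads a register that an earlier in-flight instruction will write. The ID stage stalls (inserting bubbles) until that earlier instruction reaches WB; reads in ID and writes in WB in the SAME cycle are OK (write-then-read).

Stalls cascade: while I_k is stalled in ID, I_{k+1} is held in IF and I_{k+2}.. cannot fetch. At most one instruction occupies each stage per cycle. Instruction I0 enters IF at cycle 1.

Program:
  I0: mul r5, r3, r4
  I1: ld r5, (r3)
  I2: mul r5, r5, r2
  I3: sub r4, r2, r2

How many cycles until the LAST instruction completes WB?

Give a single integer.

I0 mul r5 <- r3,r4: IF@1 ID@2 stall=0 (-) EX@3 MEM@4 WB@5
I1 ld r5 <- r3: IF@2 ID@3 stall=0 (-) EX@4 MEM@5 WB@6
I2 mul r5 <- r5,r2: IF@3 ID@4 stall=2 (RAW on I1.r5 (WB@6)) EX@7 MEM@8 WB@9
I3 sub r4 <- r2,r2: IF@4 ID@7 stall=0 (-) EX@8 MEM@9 WB@10

Answer: 10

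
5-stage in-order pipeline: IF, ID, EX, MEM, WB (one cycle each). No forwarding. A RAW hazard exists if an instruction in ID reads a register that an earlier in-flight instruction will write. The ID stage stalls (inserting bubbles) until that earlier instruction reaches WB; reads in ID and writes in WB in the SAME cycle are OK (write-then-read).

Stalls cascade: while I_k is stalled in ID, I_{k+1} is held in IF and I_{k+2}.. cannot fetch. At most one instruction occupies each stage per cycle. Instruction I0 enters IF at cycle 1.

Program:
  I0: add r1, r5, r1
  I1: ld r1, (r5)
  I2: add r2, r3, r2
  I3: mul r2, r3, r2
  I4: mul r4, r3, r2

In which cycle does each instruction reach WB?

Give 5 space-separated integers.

Answer: 5 6 7 10 13

Derivation:
I0 add r1 <- r5,r1: IF@1 ID@2 stall=0 (-) EX@3 MEM@4 WB@5
I1 ld r1 <- r5: IF@2 ID@3 stall=0 (-) EX@4 MEM@5 WB@6
I2 add r2 <- r3,r2: IF@3 ID@4 stall=0 (-) EX@5 MEM@6 WB@7
I3 mul r2 <- r3,r2: IF@4 ID@5 stall=2 (RAW on I2.r2 (WB@7)) EX@8 MEM@9 WB@10
I4 mul r4 <- r3,r2: IF@5 ID@8 stall=2 (RAW on I3.r2 (WB@10)) EX@11 MEM@12 WB@13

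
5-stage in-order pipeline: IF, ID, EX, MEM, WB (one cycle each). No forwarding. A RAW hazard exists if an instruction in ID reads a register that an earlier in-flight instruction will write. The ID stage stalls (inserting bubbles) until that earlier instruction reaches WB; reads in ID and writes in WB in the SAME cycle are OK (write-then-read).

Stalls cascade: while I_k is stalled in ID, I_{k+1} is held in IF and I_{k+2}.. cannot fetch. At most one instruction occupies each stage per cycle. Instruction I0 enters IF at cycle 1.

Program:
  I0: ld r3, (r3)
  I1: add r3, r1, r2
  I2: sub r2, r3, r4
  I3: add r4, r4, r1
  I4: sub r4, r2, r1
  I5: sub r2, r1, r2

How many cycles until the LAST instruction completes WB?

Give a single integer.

I0 ld r3 <- r3: IF@1 ID@2 stall=0 (-) EX@3 MEM@4 WB@5
I1 add r3 <- r1,r2: IF@2 ID@3 stall=0 (-) EX@4 MEM@5 WB@6
I2 sub r2 <- r3,r4: IF@3 ID@4 stall=2 (RAW on I1.r3 (WB@6)) EX@7 MEM@8 WB@9
I3 add r4 <- r4,r1: IF@4 ID@7 stall=0 (-) EX@8 MEM@9 WB@10
I4 sub r4 <- r2,r1: IF@7 ID@8 stall=1 (RAW on I2.r2 (WB@9)) EX@10 MEM@11 WB@12
I5 sub r2 <- r1,r2: IF@8 ID@10 stall=0 (-) EX@11 MEM@12 WB@13

Answer: 13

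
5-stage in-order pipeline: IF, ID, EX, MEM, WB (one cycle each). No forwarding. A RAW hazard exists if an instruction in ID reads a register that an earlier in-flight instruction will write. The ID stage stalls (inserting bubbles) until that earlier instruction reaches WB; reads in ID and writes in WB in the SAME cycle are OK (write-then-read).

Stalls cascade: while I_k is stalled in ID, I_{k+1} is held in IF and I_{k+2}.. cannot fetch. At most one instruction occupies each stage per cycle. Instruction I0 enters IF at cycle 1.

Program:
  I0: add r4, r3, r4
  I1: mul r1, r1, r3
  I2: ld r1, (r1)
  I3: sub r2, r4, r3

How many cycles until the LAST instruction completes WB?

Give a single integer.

I0 add r4 <- r3,r4: IF@1 ID@2 stall=0 (-) EX@3 MEM@4 WB@5
I1 mul r1 <- r1,r3: IF@2 ID@3 stall=0 (-) EX@4 MEM@5 WB@6
I2 ld r1 <- r1: IF@3 ID@4 stall=2 (RAW on I1.r1 (WB@6)) EX@7 MEM@8 WB@9
I3 sub r2 <- r4,r3: IF@4 ID@7 stall=0 (-) EX@8 MEM@9 WB@10

Answer: 10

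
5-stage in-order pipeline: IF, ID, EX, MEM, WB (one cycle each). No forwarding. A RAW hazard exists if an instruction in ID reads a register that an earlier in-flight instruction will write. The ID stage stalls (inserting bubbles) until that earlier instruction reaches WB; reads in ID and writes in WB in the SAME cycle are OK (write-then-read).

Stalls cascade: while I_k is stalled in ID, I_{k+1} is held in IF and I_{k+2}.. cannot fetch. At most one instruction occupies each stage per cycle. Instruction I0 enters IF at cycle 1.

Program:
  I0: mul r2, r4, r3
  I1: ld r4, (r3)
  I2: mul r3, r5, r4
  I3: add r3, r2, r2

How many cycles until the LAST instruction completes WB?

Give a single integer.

Answer: 10

Derivation:
I0 mul r2 <- r4,r3: IF@1 ID@2 stall=0 (-) EX@3 MEM@4 WB@5
I1 ld r4 <- r3: IF@2 ID@3 stall=0 (-) EX@4 MEM@5 WB@6
I2 mul r3 <- r5,r4: IF@3 ID@4 stall=2 (RAW on I1.r4 (WB@6)) EX@7 MEM@8 WB@9
I3 add r3 <- r2,r2: IF@4 ID@7 stall=0 (-) EX@8 MEM@9 WB@10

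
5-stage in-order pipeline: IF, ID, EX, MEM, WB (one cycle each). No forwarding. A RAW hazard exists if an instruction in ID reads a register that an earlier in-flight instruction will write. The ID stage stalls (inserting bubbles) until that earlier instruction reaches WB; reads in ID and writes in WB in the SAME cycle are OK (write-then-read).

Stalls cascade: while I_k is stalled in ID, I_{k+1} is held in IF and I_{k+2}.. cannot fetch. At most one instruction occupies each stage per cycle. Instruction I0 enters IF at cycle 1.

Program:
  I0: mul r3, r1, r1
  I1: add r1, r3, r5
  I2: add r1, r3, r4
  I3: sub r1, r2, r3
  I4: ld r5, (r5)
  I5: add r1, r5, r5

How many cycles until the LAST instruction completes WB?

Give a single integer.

Answer: 14

Derivation:
I0 mul r3 <- r1,r1: IF@1 ID@2 stall=0 (-) EX@3 MEM@4 WB@5
I1 add r1 <- r3,r5: IF@2 ID@3 stall=2 (RAW on I0.r3 (WB@5)) EX@6 MEM@7 WB@8
I2 add r1 <- r3,r4: IF@3 ID@6 stall=0 (-) EX@7 MEM@8 WB@9
I3 sub r1 <- r2,r3: IF@6 ID@7 stall=0 (-) EX@8 MEM@9 WB@10
I4 ld r5 <- r5: IF@7 ID@8 stall=0 (-) EX@9 MEM@10 WB@11
I5 add r1 <- r5,r5: IF@8 ID@9 stall=2 (RAW on I4.r5 (WB@11)) EX@12 MEM@13 WB@14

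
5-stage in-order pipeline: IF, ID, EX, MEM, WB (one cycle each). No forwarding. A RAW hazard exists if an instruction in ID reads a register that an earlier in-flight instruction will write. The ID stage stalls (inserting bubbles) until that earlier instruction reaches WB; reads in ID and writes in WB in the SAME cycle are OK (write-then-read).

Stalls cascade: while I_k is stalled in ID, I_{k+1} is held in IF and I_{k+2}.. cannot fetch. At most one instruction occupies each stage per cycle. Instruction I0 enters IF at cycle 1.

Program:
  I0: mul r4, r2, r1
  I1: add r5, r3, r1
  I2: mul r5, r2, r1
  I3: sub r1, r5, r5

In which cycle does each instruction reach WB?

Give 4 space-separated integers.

I0 mul r4 <- r2,r1: IF@1 ID@2 stall=0 (-) EX@3 MEM@4 WB@5
I1 add r5 <- r3,r1: IF@2 ID@3 stall=0 (-) EX@4 MEM@5 WB@6
I2 mul r5 <- r2,r1: IF@3 ID@4 stall=0 (-) EX@5 MEM@6 WB@7
I3 sub r1 <- r5,r5: IF@4 ID@5 stall=2 (RAW on I2.r5 (WB@7)) EX@8 MEM@9 WB@10

Answer: 5 6 7 10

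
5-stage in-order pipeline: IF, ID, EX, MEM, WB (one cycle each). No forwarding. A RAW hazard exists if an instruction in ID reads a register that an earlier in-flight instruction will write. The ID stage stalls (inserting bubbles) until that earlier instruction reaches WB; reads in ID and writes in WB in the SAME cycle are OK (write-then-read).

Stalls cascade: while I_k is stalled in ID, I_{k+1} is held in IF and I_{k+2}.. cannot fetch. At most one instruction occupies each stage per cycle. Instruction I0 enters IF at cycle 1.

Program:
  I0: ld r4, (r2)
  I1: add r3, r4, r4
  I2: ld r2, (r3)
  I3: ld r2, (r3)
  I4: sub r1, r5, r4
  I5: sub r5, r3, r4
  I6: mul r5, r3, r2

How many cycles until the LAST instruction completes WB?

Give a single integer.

I0 ld r4 <- r2: IF@1 ID@2 stall=0 (-) EX@3 MEM@4 WB@5
I1 add r3 <- r4,r4: IF@2 ID@3 stall=2 (RAW on I0.r4 (WB@5)) EX@6 MEM@7 WB@8
I2 ld r2 <- r3: IF@3 ID@6 stall=2 (RAW on I1.r3 (WB@8)) EX@9 MEM@10 WB@11
I3 ld r2 <- r3: IF@6 ID@9 stall=0 (-) EX@10 MEM@11 WB@12
I4 sub r1 <- r5,r4: IF@9 ID@10 stall=0 (-) EX@11 MEM@12 WB@13
I5 sub r5 <- r3,r4: IF@10 ID@11 stall=0 (-) EX@12 MEM@13 WB@14
I6 mul r5 <- r3,r2: IF@11 ID@12 stall=0 (-) EX@13 MEM@14 WB@15

Answer: 15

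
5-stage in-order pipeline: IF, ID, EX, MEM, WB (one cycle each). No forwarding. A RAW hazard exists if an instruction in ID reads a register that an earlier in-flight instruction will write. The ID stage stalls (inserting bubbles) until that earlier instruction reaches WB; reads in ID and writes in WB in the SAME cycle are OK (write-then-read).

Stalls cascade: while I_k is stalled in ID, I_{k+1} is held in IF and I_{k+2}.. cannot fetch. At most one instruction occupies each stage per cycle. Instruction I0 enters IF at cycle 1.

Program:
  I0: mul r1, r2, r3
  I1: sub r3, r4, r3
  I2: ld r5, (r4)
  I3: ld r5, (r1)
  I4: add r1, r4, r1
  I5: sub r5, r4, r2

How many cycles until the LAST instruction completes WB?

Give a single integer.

I0 mul r1 <- r2,r3: IF@1 ID@2 stall=0 (-) EX@3 MEM@4 WB@5
I1 sub r3 <- r4,r3: IF@2 ID@3 stall=0 (-) EX@4 MEM@5 WB@6
I2 ld r5 <- r4: IF@3 ID@4 stall=0 (-) EX@5 MEM@6 WB@7
I3 ld r5 <- r1: IF@4 ID@5 stall=0 (-) EX@6 MEM@7 WB@8
I4 add r1 <- r4,r1: IF@5 ID@6 stall=0 (-) EX@7 MEM@8 WB@9
I5 sub r5 <- r4,r2: IF@6 ID@7 stall=0 (-) EX@8 MEM@9 WB@10

Answer: 10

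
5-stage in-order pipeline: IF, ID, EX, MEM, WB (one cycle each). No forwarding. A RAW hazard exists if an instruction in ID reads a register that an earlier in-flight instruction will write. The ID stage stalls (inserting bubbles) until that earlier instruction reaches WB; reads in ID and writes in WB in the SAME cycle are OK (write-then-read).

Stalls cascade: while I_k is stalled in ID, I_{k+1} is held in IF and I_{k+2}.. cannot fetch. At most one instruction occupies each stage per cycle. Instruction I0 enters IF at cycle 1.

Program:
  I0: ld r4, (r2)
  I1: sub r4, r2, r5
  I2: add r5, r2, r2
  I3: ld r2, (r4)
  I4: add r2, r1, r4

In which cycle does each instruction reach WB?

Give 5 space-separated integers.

Answer: 5 6 7 9 10

Derivation:
I0 ld r4 <- r2: IF@1 ID@2 stall=0 (-) EX@3 MEM@4 WB@5
I1 sub r4 <- r2,r5: IF@2 ID@3 stall=0 (-) EX@4 MEM@5 WB@6
I2 add r5 <- r2,r2: IF@3 ID@4 stall=0 (-) EX@5 MEM@6 WB@7
I3 ld r2 <- r4: IF@4 ID@5 stall=1 (RAW on I1.r4 (WB@6)) EX@7 MEM@8 WB@9
I4 add r2 <- r1,r4: IF@5 ID@7 stall=0 (-) EX@8 MEM@9 WB@10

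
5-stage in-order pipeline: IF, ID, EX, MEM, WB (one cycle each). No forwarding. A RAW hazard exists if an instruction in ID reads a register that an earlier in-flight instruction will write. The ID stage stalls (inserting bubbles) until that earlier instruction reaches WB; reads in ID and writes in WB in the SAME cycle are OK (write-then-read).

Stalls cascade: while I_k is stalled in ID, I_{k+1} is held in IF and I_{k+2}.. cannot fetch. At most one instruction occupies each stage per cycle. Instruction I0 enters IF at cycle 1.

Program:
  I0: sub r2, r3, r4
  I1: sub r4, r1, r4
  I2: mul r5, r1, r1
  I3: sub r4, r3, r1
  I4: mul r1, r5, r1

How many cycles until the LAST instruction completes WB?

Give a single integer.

I0 sub r2 <- r3,r4: IF@1 ID@2 stall=0 (-) EX@3 MEM@4 WB@5
I1 sub r4 <- r1,r4: IF@2 ID@3 stall=0 (-) EX@4 MEM@5 WB@6
I2 mul r5 <- r1,r1: IF@3 ID@4 stall=0 (-) EX@5 MEM@6 WB@7
I3 sub r4 <- r3,r1: IF@4 ID@5 stall=0 (-) EX@6 MEM@7 WB@8
I4 mul r1 <- r5,r1: IF@5 ID@6 stall=1 (RAW on I2.r5 (WB@7)) EX@8 MEM@9 WB@10

Answer: 10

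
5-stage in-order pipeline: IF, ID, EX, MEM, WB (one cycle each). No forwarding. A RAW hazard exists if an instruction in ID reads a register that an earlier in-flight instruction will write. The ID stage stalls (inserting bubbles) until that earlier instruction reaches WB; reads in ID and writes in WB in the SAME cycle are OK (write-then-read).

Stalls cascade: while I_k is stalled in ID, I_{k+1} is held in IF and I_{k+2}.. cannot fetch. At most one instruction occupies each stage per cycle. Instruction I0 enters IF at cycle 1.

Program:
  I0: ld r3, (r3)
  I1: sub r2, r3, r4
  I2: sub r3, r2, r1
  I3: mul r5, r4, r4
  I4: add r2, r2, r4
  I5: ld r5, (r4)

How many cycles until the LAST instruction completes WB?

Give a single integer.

Answer: 14

Derivation:
I0 ld r3 <- r3: IF@1 ID@2 stall=0 (-) EX@3 MEM@4 WB@5
I1 sub r2 <- r3,r4: IF@2 ID@3 stall=2 (RAW on I0.r3 (WB@5)) EX@6 MEM@7 WB@8
I2 sub r3 <- r2,r1: IF@3 ID@6 stall=2 (RAW on I1.r2 (WB@8)) EX@9 MEM@10 WB@11
I3 mul r5 <- r4,r4: IF@6 ID@9 stall=0 (-) EX@10 MEM@11 WB@12
I4 add r2 <- r2,r4: IF@9 ID@10 stall=0 (-) EX@11 MEM@12 WB@13
I5 ld r5 <- r4: IF@10 ID@11 stall=0 (-) EX@12 MEM@13 WB@14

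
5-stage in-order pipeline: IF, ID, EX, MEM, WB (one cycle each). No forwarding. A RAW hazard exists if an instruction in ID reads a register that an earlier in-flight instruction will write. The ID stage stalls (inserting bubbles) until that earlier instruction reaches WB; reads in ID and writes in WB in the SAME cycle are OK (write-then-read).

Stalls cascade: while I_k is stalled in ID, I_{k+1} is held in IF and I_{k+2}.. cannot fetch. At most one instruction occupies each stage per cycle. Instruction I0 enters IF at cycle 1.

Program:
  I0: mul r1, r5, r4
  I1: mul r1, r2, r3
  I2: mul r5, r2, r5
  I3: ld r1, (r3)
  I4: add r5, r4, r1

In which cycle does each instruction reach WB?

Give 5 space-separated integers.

Answer: 5 6 7 8 11

Derivation:
I0 mul r1 <- r5,r4: IF@1 ID@2 stall=0 (-) EX@3 MEM@4 WB@5
I1 mul r1 <- r2,r3: IF@2 ID@3 stall=0 (-) EX@4 MEM@5 WB@6
I2 mul r5 <- r2,r5: IF@3 ID@4 stall=0 (-) EX@5 MEM@6 WB@7
I3 ld r1 <- r3: IF@4 ID@5 stall=0 (-) EX@6 MEM@7 WB@8
I4 add r5 <- r4,r1: IF@5 ID@6 stall=2 (RAW on I3.r1 (WB@8)) EX@9 MEM@10 WB@11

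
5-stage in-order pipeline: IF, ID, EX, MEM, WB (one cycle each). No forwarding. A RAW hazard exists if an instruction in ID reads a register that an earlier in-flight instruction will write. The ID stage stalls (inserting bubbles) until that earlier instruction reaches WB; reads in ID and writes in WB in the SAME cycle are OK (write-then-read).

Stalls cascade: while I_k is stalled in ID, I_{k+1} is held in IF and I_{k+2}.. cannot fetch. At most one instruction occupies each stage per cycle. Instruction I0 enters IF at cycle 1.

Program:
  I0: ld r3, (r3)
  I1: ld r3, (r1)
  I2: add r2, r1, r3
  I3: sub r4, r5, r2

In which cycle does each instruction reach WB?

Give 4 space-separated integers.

I0 ld r3 <- r3: IF@1 ID@2 stall=0 (-) EX@3 MEM@4 WB@5
I1 ld r3 <- r1: IF@2 ID@3 stall=0 (-) EX@4 MEM@5 WB@6
I2 add r2 <- r1,r3: IF@3 ID@4 stall=2 (RAW on I1.r3 (WB@6)) EX@7 MEM@8 WB@9
I3 sub r4 <- r5,r2: IF@4 ID@7 stall=2 (RAW on I2.r2 (WB@9)) EX@10 MEM@11 WB@12

Answer: 5 6 9 12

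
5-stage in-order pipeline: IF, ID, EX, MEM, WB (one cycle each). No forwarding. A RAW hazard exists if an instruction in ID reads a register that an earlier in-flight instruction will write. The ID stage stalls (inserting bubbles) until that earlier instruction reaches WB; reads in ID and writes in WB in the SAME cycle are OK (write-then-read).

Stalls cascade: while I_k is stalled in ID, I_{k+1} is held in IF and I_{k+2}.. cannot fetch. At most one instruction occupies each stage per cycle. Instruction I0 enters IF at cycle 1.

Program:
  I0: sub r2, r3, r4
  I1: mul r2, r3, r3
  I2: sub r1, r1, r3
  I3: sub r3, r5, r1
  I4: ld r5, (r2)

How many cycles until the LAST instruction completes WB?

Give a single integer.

I0 sub r2 <- r3,r4: IF@1 ID@2 stall=0 (-) EX@3 MEM@4 WB@5
I1 mul r2 <- r3,r3: IF@2 ID@3 stall=0 (-) EX@4 MEM@5 WB@6
I2 sub r1 <- r1,r3: IF@3 ID@4 stall=0 (-) EX@5 MEM@6 WB@7
I3 sub r3 <- r5,r1: IF@4 ID@5 stall=2 (RAW on I2.r1 (WB@7)) EX@8 MEM@9 WB@10
I4 ld r5 <- r2: IF@5 ID@8 stall=0 (-) EX@9 MEM@10 WB@11

Answer: 11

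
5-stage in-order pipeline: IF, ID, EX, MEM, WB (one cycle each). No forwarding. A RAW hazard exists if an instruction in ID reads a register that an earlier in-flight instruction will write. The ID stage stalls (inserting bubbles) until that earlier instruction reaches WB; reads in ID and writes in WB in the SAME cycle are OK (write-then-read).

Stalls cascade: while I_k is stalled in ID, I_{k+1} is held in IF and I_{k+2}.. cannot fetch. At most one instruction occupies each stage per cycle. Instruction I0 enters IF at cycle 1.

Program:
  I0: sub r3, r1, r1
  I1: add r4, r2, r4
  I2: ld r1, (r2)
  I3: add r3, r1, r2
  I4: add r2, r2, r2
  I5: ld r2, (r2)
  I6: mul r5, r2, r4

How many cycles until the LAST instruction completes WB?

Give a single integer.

I0 sub r3 <- r1,r1: IF@1 ID@2 stall=0 (-) EX@3 MEM@4 WB@5
I1 add r4 <- r2,r4: IF@2 ID@3 stall=0 (-) EX@4 MEM@5 WB@6
I2 ld r1 <- r2: IF@3 ID@4 stall=0 (-) EX@5 MEM@6 WB@7
I3 add r3 <- r1,r2: IF@4 ID@5 stall=2 (RAW on I2.r1 (WB@7)) EX@8 MEM@9 WB@10
I4 add r2 <- r2,r2: IF@5 ID@8 stall=0 (-) EX@9 MEM@10 WB@11
I5 ld r2 <- r2: IF@8 ID@9 stall=2 (RAW on I4.r2 (WB@11)) EX@12 MEM@13 WB@14
I6 mul r5 <- r2,r4: IF@9 ID@12 stall=2 (RAW on I5.r2 (WB@14)) EX@15 MEM@16 WB@17

Answer: 17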